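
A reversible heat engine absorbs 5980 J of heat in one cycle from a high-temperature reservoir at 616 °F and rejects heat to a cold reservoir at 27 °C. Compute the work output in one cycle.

T_H = 616 °F → (616 − 32) × 5/9 = 324.44 °C = 597.59 K.
T_C = 27 °C → 27 + 273.15 = 300.15 K.
For a reversible engine, η = 1 − T_C/T_H = 1 − 300.15/597.59 = 0.4977.
W = η·Q_H = 0.4977 × 5980 = 2980 J.

W ≈ 2980 J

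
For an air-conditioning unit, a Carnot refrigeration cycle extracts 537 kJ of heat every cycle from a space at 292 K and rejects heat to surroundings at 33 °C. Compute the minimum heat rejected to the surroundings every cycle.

T_H = 33 °C → 33 + 273.15 = 306.15 K.
For a reversible cycle Q_H/Q_C = T_H/T_C, so Q_H = Q_C·T_H/T_C = 537 × 306.15/292.00 = 563.0 kJ.

Q_H ≈ 563.0 kJ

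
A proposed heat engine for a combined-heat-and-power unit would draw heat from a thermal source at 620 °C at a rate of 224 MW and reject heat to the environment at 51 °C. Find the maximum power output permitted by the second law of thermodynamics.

Ẇ_max ≈ 142.7 MW

T_H = 620 °C → 620 + 273.15 = 893.15 K.
T_C = 51 °C → 51 + 273.15 = 324.15 K.
By the Carnot theorem, η_max = 1 − T_C/T_H = 1 − 324.15/893.15 = 0.6371.
W_max = η_max · Q_H = 0.6371 × 224 = 142.7 MW.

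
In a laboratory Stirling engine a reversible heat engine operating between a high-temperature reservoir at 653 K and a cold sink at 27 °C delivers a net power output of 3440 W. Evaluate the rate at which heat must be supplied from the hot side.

T_C = 27 °C → 27 + 273.15 = 300.15 K.
Since the cycle is reversible, η = 1 − T_C/T_H = 1 − 300.15/653.00 = 0.5404.
Q_H = W/η = 3440/0.5404 = 6370 W.

Q̇_H ≈ 6370 W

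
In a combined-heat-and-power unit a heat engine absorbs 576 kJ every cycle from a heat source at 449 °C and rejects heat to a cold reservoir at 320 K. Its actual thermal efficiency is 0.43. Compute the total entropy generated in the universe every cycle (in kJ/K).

T_H = 449 °C → 449 + 273.15 = 722.15 K.
W = η·Q_H = 0.43 × 576 = 247.7 kJ, so Q_C = Q_H − W = 328.3 kJ.
The hot reservoir loses entropy Q_H/T_H = 576/722.15 = 0.7976 kJ/K; the cold reservoir gains Q_C/T_C = 328.3/320.00 = 1.026 kJ/K.
ΔS_univ = −Q_H/T_H + Q_C/T_C = 0.228 kJ/K (> 0, since η = 0.43 < η_Carnot = 0.557).

ΔS_univ ≈ 0.228 kJ/K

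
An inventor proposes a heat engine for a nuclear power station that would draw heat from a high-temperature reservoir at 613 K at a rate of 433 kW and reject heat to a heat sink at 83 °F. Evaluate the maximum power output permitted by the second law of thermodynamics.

T_C = 83 °F → (83 − 32) × 5/9 = 28.33 °C = 301.48 K.
The second-law ceiling is the Carnot efficiency, η_max = 1 − T_C/T_H = 1 − 301.48/613.00 = 0.5082.
W_max = η_max · Q_H = 0.5082 × 433 = 220.0 kW.

Ẇ_max ≈ 220.0 kW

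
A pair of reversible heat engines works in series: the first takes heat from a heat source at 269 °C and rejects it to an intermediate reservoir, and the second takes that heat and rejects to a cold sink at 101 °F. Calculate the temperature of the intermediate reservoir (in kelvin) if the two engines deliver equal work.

T_m ≈ 427 K

T_H = 269 °C → 269 + 273.15 = 542.15 K.
T_C = 101 °F → (101 − 32) × 5/9 = 38.33 °C = 311.48 K.
For reversible stages Q_m = Q_H·(T_m/T_H). Setting W₁ = Q_H(1 − T_m/T_H) equal to W₂ = Q_m(1 − T_C/T_m) = Q_H·(T_m − T_C)/T_H gives T_H − T_m = T_m − T_C, so T_m = (T_H + T_C)/2 = (542.15 + 311.48)/2 = 427 K.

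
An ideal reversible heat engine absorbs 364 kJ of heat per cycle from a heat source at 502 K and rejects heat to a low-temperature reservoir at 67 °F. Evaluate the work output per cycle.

W ≈ 152 kJ

T_C = 67 °F → (67 − 32) × 5/9 = 19.44 °C = 292.59 K.
η_rev = 1 − T_C/T_H = 1 − 292.59/502.00 = 0.4171.
W = η·Q_H = 0.4171 × 364 = 152 kJ.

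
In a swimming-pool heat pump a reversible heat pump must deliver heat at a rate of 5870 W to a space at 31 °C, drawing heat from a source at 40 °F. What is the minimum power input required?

T_H = 31 °C → 31 + 273.15 = 304.15 K.
T_C = 40 °F → (40 − 32) × 5/9 = 4.44 °C = 277.59 K.
The Carnot heat-pump COP is COP_HP = T_H/(T_H − T_C) = 304.15/26.56 = 11.4533.
W = Q_H/COP_HP = 5870/11.4533 = 513 W.

Ẇ_in ≈ 513 W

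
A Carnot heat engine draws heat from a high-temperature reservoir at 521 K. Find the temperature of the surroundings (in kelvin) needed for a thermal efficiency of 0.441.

T_C ≈ 291.2 K

From η = 1 − T_C/T_H, T_C = T_H·(1 − η) = 521.00 × (1 − 0.441) = 291.2 K.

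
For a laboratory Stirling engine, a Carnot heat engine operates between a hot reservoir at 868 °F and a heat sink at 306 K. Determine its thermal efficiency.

η ≈ 0.5851

T_H = 868 °F → (868 − 32) × 5/9 = 464.44 °C = 737.59 K.
For a reversible engine, η = 1 − T_C/T_H = 1 − 306.00/737.59 = 0.5851.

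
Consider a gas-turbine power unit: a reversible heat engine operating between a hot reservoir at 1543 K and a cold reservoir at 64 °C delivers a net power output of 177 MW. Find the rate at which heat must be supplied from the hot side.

T_C = 64 °C → 64 + 273.15 = 337.15 K.
Carnot efficiency: η = 1 − T_C/T_H = 1 − 337.15/1543.00 = 0.7815.
Q_H = W/η = 177/0.7815 = 226.5 MW.

Q̇_H ≈ 226.5 MW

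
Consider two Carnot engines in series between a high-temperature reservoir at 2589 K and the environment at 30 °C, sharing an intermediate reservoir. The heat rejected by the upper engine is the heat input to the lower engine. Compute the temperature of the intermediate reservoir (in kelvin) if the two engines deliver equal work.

T_m ≈ 1450 K

T_C = 30 °C → 30 + 273.15 = 303.15 K.
For reversible stages Q_m = Q_H·(T_m/T_H). Setting W₁ = Q_H(1 − T_m/T_H) equal to W₂ = Q_m(1 − T_C/T_m) = Q_H·(T_m − T_C)/T_H gives T_H − T_m = T_m − T_C, so T_m = (T_H + T_C)/2 = (2589.00 + 303.15)/2 = 1450 K.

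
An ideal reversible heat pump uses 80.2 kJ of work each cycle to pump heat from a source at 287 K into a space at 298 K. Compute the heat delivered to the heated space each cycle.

Q_H ≈ 2170 kJ

Reversible heating COP: COP_HP = T_H/(T_H − T_C) = 298.00/11.00 = 27.0909.
Q_H = COP_HP · W = 27.0909 × 80.2 = 2170 kJ.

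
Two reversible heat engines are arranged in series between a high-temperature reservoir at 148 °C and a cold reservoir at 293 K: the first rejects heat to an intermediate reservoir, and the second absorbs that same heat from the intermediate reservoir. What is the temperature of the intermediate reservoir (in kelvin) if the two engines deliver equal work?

T_m ≈ 357.1 K

T_H = 148 °C → 148 + 273.15 = 421.15 K.
For reversible stages Q_m = Q_H·(T_m/T_H). Setting W₁ = Q_H(1 − T_m/T_H) equal to W₂ = Q_m(1 − T_C/T_m) = Q_H·(T_m − T_C)/T_H gives T_H − T_m = T_m − T_C, so T_m = (T_H + T_C)/2 = (421.15 + 293.00)/2 = 357.1 K.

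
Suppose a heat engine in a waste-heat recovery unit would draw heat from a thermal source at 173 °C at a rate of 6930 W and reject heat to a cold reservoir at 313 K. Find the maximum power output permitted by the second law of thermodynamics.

T_H = 173 °C → 173 + 273.15 = 446.15 K.
The second-law ceiling is the Carnot efficiency, η_max = 1 − T_C/T_H = 1 − 313.00/446.15 = 0.2984.
W_max = η_max · Q_H = 0.2984 × 6930 = 2070 W.

Ẇ_max ≈ 2070 W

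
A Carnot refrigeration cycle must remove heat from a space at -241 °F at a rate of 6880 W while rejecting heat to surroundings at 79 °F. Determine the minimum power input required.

Ẇ_in ≈ 10100 W

T_H = 79 °F → (79 − 32) × 5/9 = 26.11 °C = 299.26 K.
T_C = -241 °F → (-241 − 32) × 5/9 = -151.67 °C = 121.48 K.
COP_R = T_C/(T_H − T_C) = 121.48/177.78 = 0.6833.
W = Q_C/COP_R = 6880/0.6833 = 10100 W.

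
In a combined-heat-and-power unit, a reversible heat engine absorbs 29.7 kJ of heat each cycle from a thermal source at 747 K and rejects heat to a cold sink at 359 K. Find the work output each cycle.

W ≈ 15.4 kJ

The Carnot efficiency is η = 1 − T_C/T_H = 1 − 359.00/747.00 = 0.5194.
W = η·Q_H = 0.5194 × 29.7 = 15.4 kJ.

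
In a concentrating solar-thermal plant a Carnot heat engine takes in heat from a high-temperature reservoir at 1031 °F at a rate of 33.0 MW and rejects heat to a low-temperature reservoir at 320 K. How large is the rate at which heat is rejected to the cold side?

Q̇_C ≈ 12.8 MW

T_H = 1031 °F → (1031 − 32) × 5/9 = 555.00 °C = 828.15 K.
η_rev = 1 − T_C/T_H = 1 − 320.00/828.15 = 0.6136.
For a reversible cycle Q_C/Q_H = T_C/T_H, so Q_C = 33.0 × 320.00/828.15 = 12.8 MW.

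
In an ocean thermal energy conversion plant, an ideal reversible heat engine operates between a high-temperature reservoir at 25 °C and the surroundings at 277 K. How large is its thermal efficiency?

T_H = 25 °C → 25 + 273.15 = 298.15 K.
For a reversible engine, η = 1 − T_C/T_H = 1 − 277.00/298.15 = 0.0709.

η ≈ 0.0709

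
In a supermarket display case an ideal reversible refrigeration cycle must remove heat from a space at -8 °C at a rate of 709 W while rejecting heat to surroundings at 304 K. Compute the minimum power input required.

T_C = -8 °C → -8 + 273.15 = 265.15 K.
COP_R = T_C/(T_H − T_C) = 265.15/38.85 = 6.8250.
W = Q_C/COP_R = 709/6.8250 = 104 W.

Ẇ_in ≈ 104 W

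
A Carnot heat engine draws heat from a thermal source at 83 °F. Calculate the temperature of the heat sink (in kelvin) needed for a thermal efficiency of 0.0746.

T_H = 83 °F → (83 − 32) × 5/9 = 28.33 °C = 301.48 K.
From η = 1 − T_C/T_H, T_C = T_H·(1 − η) = 301.48 × (1 − 0.0746) = 279.0 K.

T_C ≈ 279.0 K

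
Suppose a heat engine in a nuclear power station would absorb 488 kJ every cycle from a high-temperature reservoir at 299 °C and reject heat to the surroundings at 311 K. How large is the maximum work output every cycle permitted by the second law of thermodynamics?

T_H = 299 °C → 299 + 273.15 = 572.15 K.
No engine can exceed the Carnot limit: η_max = 1 − T_C/T_H = 1 − 311.00/572.15 = 0.4564.
W_max = η_max · Q_H = 0.4564 × 488 = 223 kJ.

W_max ≈ 223 kJ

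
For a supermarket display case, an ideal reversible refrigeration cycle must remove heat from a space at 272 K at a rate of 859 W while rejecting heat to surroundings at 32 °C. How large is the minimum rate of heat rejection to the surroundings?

T_H = 32 °C → 32 + 273.15 = 305.15 K.
For a reversible cycle Q_H/Q_C = T_H/T_C, so Q_H = Q_C·T_H/T_C = 859 × 305.15/272.00 = 964 W.

Q̇_H ≈ 964 W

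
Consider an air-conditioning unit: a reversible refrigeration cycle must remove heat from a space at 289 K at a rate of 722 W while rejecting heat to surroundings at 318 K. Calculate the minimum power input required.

For a reversible refrigerator, COP_R = T_C/(T_H − T_C) = 289.00/29.00 = 9.9655.
W = Q_C/COP_R = 722/9.9655 = 72.45 W.

Ẇ_in ≈ 72.45 W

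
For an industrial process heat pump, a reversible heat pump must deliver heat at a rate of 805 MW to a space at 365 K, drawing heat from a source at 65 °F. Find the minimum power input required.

T_C = 65 °F → (65 − 32) × 5/9 = 18.33 °C = 291.48 K.
For a reversible heat pump, COP_HP = T_H/(T_H − T_C) = 365.00/73.52 = 4.9649.
W = Q_H/COP_HP = 805/4.9649 = 162 MW.

Ẇ_in ≈ 162 MW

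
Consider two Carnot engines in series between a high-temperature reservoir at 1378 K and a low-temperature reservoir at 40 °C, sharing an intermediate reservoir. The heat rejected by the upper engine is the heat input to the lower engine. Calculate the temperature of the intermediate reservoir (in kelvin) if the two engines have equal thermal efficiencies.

T_m ≈ 656.9 K

T_C = 40 °C → 40 + 273.15 = 313.15 K.
Equal efficiencies require 1 − T_m/T_H = 1 − T_C/T_m, i.e. T_m/T_H = T_C/T_m, so T_m = √(T_H·T_C) = √(1378.00 × 313.15) = 656.9 K.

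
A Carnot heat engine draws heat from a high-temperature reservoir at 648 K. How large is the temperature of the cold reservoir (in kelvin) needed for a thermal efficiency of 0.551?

From η = 1 − T_C/T_H, T_C = T_H·(1 − η) = 648.00 × (1 − 0.551) = 291 K.

T_C ≈ 291 K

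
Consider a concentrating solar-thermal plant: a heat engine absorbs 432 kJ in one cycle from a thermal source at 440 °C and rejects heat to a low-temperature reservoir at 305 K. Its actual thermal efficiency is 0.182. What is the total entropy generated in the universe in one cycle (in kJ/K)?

ΔS_univ ≈ 0.553 kJ/K

T_H = 440 °C → 440 + 273.15 = 713.15 K.
W = η·Q_H = 0.182 × 432 = 78.62 kJ, so Q_C = Q_H − W = 353.4 kJ.
The hot reservoir loses entropy Q_H/T_H = 432/713.15 = 0.6058 kJ/K; the cold reservoir gains Q_C/T_C = 353.4/305.00 = 1.159 kJ/K.
ΔS_univ = −Q_H/T_H + Q_C/T_C = 0.553 kJ/K (> 0, since η = 0.182 < η_Carnot = 0.572).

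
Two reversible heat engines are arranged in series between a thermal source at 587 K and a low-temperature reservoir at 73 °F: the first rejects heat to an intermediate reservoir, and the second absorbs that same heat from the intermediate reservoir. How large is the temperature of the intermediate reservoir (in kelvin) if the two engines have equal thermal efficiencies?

T_m ≈ 416.8 K

T_C = 73 °F → (73 − 32) × 5/9 = 22.78 °C = 295.93 K.
Equal efficiencies require 1 − T_m/T_H = 1 − T_C/T_m, i.e. T_m/T_H = T_C/T_m, so T_m = √(T_H·T_C) = √(587.00 × 295.93) = 416.8 K.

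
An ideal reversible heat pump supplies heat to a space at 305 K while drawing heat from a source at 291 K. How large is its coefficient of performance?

Reversible heating COP: COP_HP = T_H/(T_H − T_C) = 305.00/(305.00 − 291.00) = 21.79.

COP_HP ≈ 21.79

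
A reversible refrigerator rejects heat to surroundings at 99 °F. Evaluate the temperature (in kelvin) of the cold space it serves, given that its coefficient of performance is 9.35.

T_H = 99 °F → (99 − 32) × 5/9 = 37.22 °C = 310.37 K.
COP_R = T_C/(T_H − T_C) ⇒ T_C = T_H·COP_R/(1 + COP_R) = 310.37 × 9.35/(1 + 9.35) = 280 K.

T_C ≈ 280 K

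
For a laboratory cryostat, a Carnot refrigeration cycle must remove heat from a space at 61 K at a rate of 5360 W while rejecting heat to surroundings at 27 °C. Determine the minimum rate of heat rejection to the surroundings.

Q̇_H ≈ 26400 W

T_H = 27 °C → 27 + 273.15 = 300.15 K.
For a reversible cycle Q_H/Q_C = T_H/T_C, so Q_H = Q_C·T_H/T_C = 5360 × 300.15/61.00 = 26400 W.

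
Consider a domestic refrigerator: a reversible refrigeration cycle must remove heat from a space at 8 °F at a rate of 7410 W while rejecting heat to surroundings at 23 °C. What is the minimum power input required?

Ẇ_in ≈ 1040 W

T_H = 23 °C → 23 + 273.15 = 296.15 K.
T_C = 8 °F → (8 − 32) × 5/9 = -13.33 °C = 259.82 K.
The reversible coefficient of performance is COP_R = T_C/(T_H − T_C) = 259.82/36.33 = 7.1509.
W = Q_C/COP_R = 7410/7.1509 = 1040 W.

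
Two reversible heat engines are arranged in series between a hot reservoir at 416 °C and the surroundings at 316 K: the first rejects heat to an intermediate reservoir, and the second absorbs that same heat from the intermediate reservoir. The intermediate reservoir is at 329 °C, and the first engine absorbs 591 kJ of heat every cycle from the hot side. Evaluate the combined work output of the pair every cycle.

W_total ≈ 320 kJ

T_H = 416 °C → 416 + 273.15 = 689.15 K.
Two reversible stages in series are equivalent to a single Carnot engine between T_H and T_C, so η_total = 1 − T_C/T_H = 1 − 316.00/689.15 = 0.5415.
W_total = η_total · Q_H = 0.5415 × 591 = 320 kJ.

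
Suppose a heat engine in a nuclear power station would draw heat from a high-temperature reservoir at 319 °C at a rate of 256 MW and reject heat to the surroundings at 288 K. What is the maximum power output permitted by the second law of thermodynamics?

Ẇ_max ≈ 131 MW

T_H = 319 °C → 319 + 273.15 = 592.15 K.
No engine can exceed the Carnot limit: η_max = 1 − T_C/T_H = 1 − 288.00/592.15 = 0.5136.
W_max = η_max · Q_H = 0.5136 × 256 = 131 MW.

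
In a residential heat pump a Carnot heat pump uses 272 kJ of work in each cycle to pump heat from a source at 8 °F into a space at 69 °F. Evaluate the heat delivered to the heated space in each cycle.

T_H = 69 °F → (69 − 32) × 5/9 = 20.56 °C = 293.71 K.
T_C = 8 °F → (8 − 32) × 5/9 = -13.33 °C = 259.82 K.
Reversible heating COP: COP_HP = T_H/(T_H − T_C) = 293.71/33.89 = 8.6667.
Q_H = COP_HP · W = 8.6667 × 272 = 2360 kJ.

Q_H ≈ 2360 kJ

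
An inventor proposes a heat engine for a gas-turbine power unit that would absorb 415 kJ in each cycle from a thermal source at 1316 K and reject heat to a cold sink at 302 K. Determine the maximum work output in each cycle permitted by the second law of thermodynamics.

W_max ≈ 319.8 kJ

No engine can exceed the Carnot limit: η_max = 1 − T_C/T_H = 1 − 302.00/1316.00 = 0.7705.
W_max = η_max · Q_H = 0.7705 × 415 = 319.8 kJ.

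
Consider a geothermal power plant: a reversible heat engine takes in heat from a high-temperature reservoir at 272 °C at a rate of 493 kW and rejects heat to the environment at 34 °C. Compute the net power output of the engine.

T_H = 272 °C → 272 + 273.15 = 545.15 K.
T_C = 34 °C → 34 + 273.15 = 307.15 K.
η_rev = 1 − T_C/T_H = 1 − 307.15/545.15 = 0.4366.
W = η·Q_H = 0.4366 × 493 = 215.2 kW.

Ẇ ≈ 215.2 kW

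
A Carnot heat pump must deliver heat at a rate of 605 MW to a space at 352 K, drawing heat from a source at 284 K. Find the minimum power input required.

Ẇ_in ≈ 117 MW

The Carnot heat-pump COP is COP_HP = T_H/(T_H − T_C) = 352.00/68.00 = 5.1765.
W = Q_H/COP_HP = 605/5.1765 = 117 MW.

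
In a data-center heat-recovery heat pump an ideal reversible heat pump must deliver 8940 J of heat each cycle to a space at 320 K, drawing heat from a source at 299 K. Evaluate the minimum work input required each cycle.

W_in ≈ 586.7 J

For a reversible heat pump, COP_HP = T_H/(T_H − T_C) = 320.00/21.00 = 15.2381.
W = Q_H/COP_HP = 8940/15.2381 = 586.7 J.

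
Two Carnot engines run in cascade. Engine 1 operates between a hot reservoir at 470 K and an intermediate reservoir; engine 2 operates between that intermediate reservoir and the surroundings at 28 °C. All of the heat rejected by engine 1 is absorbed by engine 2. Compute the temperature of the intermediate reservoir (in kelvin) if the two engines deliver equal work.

T_m ≈ 385.6 K

T_C = 28 °C → 28 + 273.15 = 301.15 K.
For reversible stages Q_m = Q_H·(T_m/T_H). Setting W₁ = Q_H(1 − T_m/T_H) equal to W₂ = Q_m(1 − T_C/T_m) = Q_H·(T_m − T_C)/T_H gives T_H − T_m = T_m − T_C, so T_m = (T_H + T_C)/2 = (470.00 + 301.15)/2 = 385.6 K.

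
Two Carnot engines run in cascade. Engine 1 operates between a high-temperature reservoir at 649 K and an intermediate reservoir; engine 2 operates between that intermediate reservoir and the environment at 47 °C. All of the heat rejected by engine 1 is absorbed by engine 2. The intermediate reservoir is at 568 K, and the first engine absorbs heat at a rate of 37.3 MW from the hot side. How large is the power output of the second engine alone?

T_C = 47 °C → 47 + 273.15 = 320.15 K.
Heat entering the second stage: Q_m = Q_H·(T_m/T_H) = 37.3 × 568.00/649.00 = 32.6 MW.
Second-stage efficiency η₂ = 1 − T_C/T_m = 1 − 320.15/568.00 = 0.4364, so W₂ = η₂·Q_m = 14.2 MW.

Ẇ₂ ≈ 14.2 MW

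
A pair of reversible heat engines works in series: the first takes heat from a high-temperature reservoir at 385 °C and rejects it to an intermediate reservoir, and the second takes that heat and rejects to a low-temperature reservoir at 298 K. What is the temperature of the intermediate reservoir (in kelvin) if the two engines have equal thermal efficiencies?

T_H = 385 °C → 385 + 273.15 = 658.15 K.
Equal efficiencies require 1 − T_m/T_H = 1 − T_C/T_m, i.e. T_m/T_H = T_C/T_m, so T_m = √(T_H·T_C) = √(658.15 × 298.00) = 443 K.

T_m ≈ 443 K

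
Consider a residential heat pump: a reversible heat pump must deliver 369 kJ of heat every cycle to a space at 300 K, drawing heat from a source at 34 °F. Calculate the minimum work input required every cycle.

T_C = 34 °F → (34 − 32) × 5/9 = 1.11 °C = 274.26 K.
The Carnot heat-pump COP is COP_HP = T_H/(T_H − T_C) = 300.00/25.74 = 11.6555.
W = Q_H/COP_HP = 369/11.6555 = 31.7 kJ.

W_in ≈ 31.7 kJ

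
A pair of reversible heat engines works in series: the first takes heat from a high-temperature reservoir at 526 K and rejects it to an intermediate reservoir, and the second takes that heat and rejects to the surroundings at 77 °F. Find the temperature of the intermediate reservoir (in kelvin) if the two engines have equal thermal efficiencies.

T_C = 77 °F → (77 − 32) × 5/9 = 25.00 °C = 298.15 K.
Equal efficiencies require 1 − T_m/T_H = 1 − T_C/T_m, i.e. T_m/T_H = T_C/T_m, so T_m = √(T_H·T_C) = √(526.00 × 298.15) = 396.0 K.

T_m ≈ 396.0 K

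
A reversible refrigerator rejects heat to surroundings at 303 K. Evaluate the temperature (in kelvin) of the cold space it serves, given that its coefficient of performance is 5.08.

T_C ≈ 253 K

COP_R = T_C/(T_H − T_C) ⇒ T_C = T_H·COP_R/(1 + COP_R) = 303.00 × 5.08/(1 + 5.08) = 253 K.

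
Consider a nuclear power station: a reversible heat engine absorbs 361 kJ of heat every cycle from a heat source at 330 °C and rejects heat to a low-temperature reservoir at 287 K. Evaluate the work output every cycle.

T_H = 330 °C → 330 + 273.15 = 603.15 K.
The Carnot efficiency is η = 1 − T_C/T_H = 1 − 287.00/603.15 = 0.5242.
W = η·Q_H = 0.5242 × 361 = 189.2 kJ.

W ≈ 189.2 kJ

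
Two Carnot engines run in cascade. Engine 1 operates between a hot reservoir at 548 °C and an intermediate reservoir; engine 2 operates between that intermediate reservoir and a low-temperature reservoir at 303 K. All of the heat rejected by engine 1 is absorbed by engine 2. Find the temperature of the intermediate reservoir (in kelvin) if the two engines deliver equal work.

T_m ≈ 562 K

T_H = 548 °C → 548 + 273.15 = 821.15 K.
For reversible stages Q_m = Q_H·(T_m/T_H). Setting W₁ = Q_H(1 − T_m/T_H) equal to W₂ = Q_m(1 − T_C/T_m) = Q_H·(T_m − T_C)/T_H gives T_H − T_m = T_m − T_C, so T_m = (T_H + T_C)/2 = (821.15 + 303.00)/2 = 562 K.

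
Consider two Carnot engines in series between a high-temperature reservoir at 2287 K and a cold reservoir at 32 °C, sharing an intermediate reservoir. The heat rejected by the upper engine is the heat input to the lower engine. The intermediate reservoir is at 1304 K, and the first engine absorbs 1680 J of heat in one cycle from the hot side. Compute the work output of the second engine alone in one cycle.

W₂ ≈ 733.7 J

T_C = 32 °C → 32 + 273.15 = 305.15 K.
Heat entering the second stage: Q_m = Q_H·(T_m/T_H) = 1680 × 1304.00/2287.00 = 957.9 J.
Second-stage efficiency η₂ = 1 − T_C/T_m = 1 − 305.15/1304.00 = 0.7660, so W₂ = η₂·Q_m = 733.7 J.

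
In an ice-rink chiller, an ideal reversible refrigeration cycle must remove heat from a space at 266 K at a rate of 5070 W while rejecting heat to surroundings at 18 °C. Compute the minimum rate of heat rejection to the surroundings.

T_H = 18 °C → 18 + 273.15 = 291.15 K.
For a reversible cycle Q_H/Q_C = T_H/T_C, so Q_H = Q_C·T_H/T_C = 5070 × 291.15/266.00 = 5550 W.

Q̇_H ≈ 5550 W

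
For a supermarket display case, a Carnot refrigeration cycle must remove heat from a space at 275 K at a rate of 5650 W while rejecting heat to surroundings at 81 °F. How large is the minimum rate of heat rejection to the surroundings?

T_H = 81 °F → (81 − 32) × 5/9 = 27.22 °C = 300.37 K.
For a reversible cycle Q_H/Q_C = T_H/T_C, so Q_H = Q_C·T_H/T_C = 5650 × 300.37/275.00 = 6170 W.

Q̇_H ≈ 6170 W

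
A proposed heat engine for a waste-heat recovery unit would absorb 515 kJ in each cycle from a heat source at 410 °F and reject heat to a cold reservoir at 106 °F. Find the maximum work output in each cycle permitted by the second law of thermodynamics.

T_H = 410 °F → (410 − 32) × 5/9 = 210.00 °C = 483.15 K.
T_C = 106 °F → (106 − 32) × 5/9 = 41.11 °C = 314.26 K.
By the Carnot theorem, η_max = 1 − T_C/T_H = 1 − 314.26/483.15 = 0.3496.
W_max = η_max · Q_H = 0.3496 × 515 = 180.0 kJ.

W_max ≈ 180.0 kJ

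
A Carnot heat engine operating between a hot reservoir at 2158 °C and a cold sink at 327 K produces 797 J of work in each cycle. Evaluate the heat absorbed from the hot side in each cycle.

Q_H ≈ 920.9 J

T_H = 2158 °C → 2158 + 273.15 = 2431.15 K.
η_rev = 1 − T_C/T_H = 1 − 327.00/2431.15 = 0.8655.
Q_H = W/η = 797/0.8655 = 920.9 J.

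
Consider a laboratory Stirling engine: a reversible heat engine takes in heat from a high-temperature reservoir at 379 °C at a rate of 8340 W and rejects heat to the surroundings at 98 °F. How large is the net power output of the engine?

Ẇ ≈ 4378 W

T_H = 379 °C → 379 + 273.15 = 652.15 K.
T_C = 98 °F → (98 − 32) × 5/9 = 36.67 °C = 309.82 K.
For a reversible engine, η = 1 − T_C/T_H = 1 − 309.82/652.15 = 0.5249.
W = η·Q_H = 0.5249 × 8340 = 4378 W.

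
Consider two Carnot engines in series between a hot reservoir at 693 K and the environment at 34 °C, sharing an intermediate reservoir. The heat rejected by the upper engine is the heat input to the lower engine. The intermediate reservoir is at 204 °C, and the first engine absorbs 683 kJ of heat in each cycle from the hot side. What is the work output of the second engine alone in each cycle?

T_C = 34 °C → 34 + 273.15 = 307.15 K.
T_m = 204 °C → 204 + 273.15 = 477.15 K.
Heat entering the second stage: Q_m = Q_H·(T_m/T_H) = 683 × 477.15/693.00 = 470 kJ.
Second-stage efficiency η₂ = 1 − T_C/T_m = 1 − 307.15/477.15 = 0.3563, so W₂ = η₂·Q_m = 168 kJ.

W₂ ≈ 168 kJ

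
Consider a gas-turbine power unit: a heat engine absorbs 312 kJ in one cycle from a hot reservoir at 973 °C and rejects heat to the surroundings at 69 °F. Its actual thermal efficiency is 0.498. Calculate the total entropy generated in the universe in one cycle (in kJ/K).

ΔS_univ ≈ 0.283 kJ/K

T_H = 973 °C → 973 + 273.15 = 1246.15 K.
T_C = 69 °F → (69 − 32) × 5/9 = 20.56 °C = 293.71 K.
W = η·Q_H = 0.498 × 312 = 155.4 kJ, so Q_C = Q_H − W = 156.6 kJ.
Reservoir entropy changes: ΔS_H = −Q_H/T_H = −312/1246.15 = -0.2504 kJ/K and ΔS_C = +Q_C/T_C = 156.6/293.71 = 0.5333 kJ/K.
ΔS_univ = −Q_H/T_H + Q_C/T_C = 0.283 kJ/K (> 0, since η = 0.498 < η_Carnot = 0.764).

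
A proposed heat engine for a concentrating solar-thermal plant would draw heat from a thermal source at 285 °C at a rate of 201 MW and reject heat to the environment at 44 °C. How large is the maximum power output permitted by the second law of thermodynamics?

T_H = 285 °C → 285 + 273.15 = 558.15 K.
T_C = 44 °C → 44 + 273.15 = 317.15 K.
The second-law ceiling is the Carnot efficiency, η_max = 1 − T_C/T_H = 1 − 317.15/558.15 = 0.4318.
W_max = η_max · Q_H = 0.4318 × 201 = 86.8 MW.

Ẇ_max ≈ 86.8 MW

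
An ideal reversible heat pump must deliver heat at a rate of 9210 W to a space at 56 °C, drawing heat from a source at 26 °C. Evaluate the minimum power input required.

T_H = 56 °C → 56 + 273.15 = 329.15 K.
T_C = 26 °C → 26 + 273.15 = 299.15 K.
COP_HP = T_H/(T_H − T_C) = 329.15/30.00 = 10.9717.
W = Q_H/COP_HP = 9210/10.9717 = 839 W.

Ẇ_in ≈ 839 W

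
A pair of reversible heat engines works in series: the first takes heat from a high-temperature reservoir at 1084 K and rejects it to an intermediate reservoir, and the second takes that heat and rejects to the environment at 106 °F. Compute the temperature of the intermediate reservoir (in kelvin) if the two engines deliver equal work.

T_m ≈ 699 K

T_C = 106 °F → (106 − 32) × 5/9 = 41.11 °C = 314.26 K.
For reversible stages Q_m = Q_H·(T_m/T_H). Setting W₁ = Q_H(1 − T_m/T_H) equal to W₂ = Q_m(1 − T_C/T_m) = Q_H·(T_m − T_C)/T_H gives T_H − T_m = T_m − T_C, so T_m = (T_H + T_C)/2 = (1084.00 + 314.26)/2 = 699 K.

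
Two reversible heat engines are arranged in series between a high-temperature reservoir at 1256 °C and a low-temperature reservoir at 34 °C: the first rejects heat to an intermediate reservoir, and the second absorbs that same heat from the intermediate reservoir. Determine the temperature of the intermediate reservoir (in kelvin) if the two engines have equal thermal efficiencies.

T_H = 1256 °C → 1256 + 273.15 = 1529.15 K.
T_C = 34 °C → 34 + 273.15 = 307.15 K.
Equal efficiencies require 1 − T_m/T_H = 1 − T_C/T_m, i.e. T_m/T_H = T_C/T_m, so T_m = √(T_H·T_C) = √(1529.15 × 307.15) = 685.3 K.

T_m ≈ 685.3 K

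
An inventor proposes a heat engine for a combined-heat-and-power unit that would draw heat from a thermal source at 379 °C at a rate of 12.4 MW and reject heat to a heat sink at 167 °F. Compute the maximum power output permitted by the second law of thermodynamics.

Ẇ_max ≈ 5.78 MW

T_H = 379 °C → 379 + 273.15 = 652.15 K.
T_C = 167 °F → (167 − 32) × 5/9 = 75.00 °C = 348.15 K.
By the Carnot theorem, η_max = 1 − T_C/T_H = 1 − 348.15/652.15 = 0.4662.
W_max = η_max · Q_H = 0.4662 × 12.4 = 5.78 MW.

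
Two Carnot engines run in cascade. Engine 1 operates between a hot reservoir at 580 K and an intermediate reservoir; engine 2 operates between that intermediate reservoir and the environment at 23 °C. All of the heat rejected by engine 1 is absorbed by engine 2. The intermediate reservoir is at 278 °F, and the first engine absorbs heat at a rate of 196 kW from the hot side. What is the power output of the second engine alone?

Ẇ₂ ≈ 38.41 kW

T_C = 23 °C → 23 + 273.15 = 296.15 K.
T_m = 278 °F → (278 − 32) × 5/9 = 136.67 °C = 409.82 K.
Heat entering the second stage: Q_m = Q_H·(T_m/T_H) = 196 × 409.82/580.00 = 138.5 kW.
Second-stage efficiency η₂ = 1 − T_C/T_m = 1 − 296.15/409.82 = 0.2774, so W₂ = η₂·Q_m = 38.41 kW.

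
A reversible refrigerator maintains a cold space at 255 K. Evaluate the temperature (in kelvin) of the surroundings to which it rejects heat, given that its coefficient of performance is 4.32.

COP_R = T_C/(T_H − T_C) ⇒ T_H = T_C·(1 + 1/COP_R) = 255.00 × (1 + 1/4.32) = 314 K.

T_H ≈ 314 K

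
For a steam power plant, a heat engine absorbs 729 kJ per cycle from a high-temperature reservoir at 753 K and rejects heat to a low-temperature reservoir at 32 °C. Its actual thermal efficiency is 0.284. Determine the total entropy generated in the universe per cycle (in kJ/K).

ΔS_univ ≈ 0.742 kJ/K

T_C = 32 °C → 32 + 273.15 = 305.15 K.
W = η·Q_H = 0.284 × 729 = 207.0 kJ, so Q_C = Q_H − W = 522.0 kJ.
Reservoir entropy changes: ΔS_H = −Q_H/T_H = −729/753.00 = -0.9681 kJ/K and ΔS_C = +Q_C/T_C = 522.0/305.15 = 1.711 kJ/K.
ΔS_univ = −Q_H/T_H + Q_C/T_C = 0.742 kJ/K (> 0, since η = 0.284 < η_Carnot = 0.595).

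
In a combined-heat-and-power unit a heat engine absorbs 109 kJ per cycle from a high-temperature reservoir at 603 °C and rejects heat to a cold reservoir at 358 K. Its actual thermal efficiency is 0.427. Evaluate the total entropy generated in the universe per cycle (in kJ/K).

ΔS_univ ≈ 0.0501 kJ/K

T_H = 603 °C → 603 + 273.15 = 876.15 K.
W = η·Q_H = 0.427 × 109 = 46.54 kJ, so Q_C = Q_H − W = 62.46 kJ.
Entropy balance on the reservoirs: −Q_H/T_H = -0.1244 kJ/K, +Q_C/T_C = 0.1745 kJ/K.
ΔS_univ = −Q_H/T_H + Q_C/T_C = 0.0501 kJ/K (> 0, since η = 0.427 < η_Carnot = 0.591).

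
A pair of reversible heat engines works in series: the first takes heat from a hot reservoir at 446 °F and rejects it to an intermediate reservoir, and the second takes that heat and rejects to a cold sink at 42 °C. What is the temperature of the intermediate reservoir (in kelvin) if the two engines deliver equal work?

T_H = 446 °F → (446 − 32) × 5/9 = 230.00 °C = 503.15 K.
T_C = 42 °C → 42 + 273.15 = 315.15 K.
For reversible stages Q_m = Q_H·(T_m/T_H). Setting W₁ = Q_H(1 − T_m/T_H) equal to W₂ = Q_m(1 − T_C/T_m) = Q_H·(T_m − T_C)/T_H gives T_H − T_m = T_m − T_C, so T_m = (T_H + T_C)/2 = (503.15 + 315.15)/2 = 409.1 K.

T_m ≈ 409.1 K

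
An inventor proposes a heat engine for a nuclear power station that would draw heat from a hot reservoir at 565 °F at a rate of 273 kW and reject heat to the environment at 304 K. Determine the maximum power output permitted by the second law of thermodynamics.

Ẇ_max ≈ 127 kW

T_H = 565 °F → (565 − 32) × 5/9 = 296.11 °C = 569.26 K.
No engine can exceed the Carnot limit: η_max = 1 − T_C/T_H = 1 − 304.00/569.26 = 0.4660.
W_max = η_max · Q_H = 0.4660 × 273 = 127 kW.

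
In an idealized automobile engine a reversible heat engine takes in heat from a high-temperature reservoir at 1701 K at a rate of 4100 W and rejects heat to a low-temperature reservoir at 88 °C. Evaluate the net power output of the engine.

Ẇ ≈ 3230 W

T_C = 88 °C → 88 + 273.15 = 361.15 K.
Since the cycle is reversible, η = 1 − T_C/T_H = 1 − 361.15/1701.00 = 0.7877.
W = η·Q_H = 0.7877 × 4100 = 3230 W.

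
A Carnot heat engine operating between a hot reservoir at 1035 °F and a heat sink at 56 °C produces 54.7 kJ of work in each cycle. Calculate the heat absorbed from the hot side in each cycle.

Q_H ≈ 90.62 kJ

T_H = 1035 °F → (1035 − 32) × 5/9 = 557.22 °C = 830.37 K.
T_C = 56 °C → 56 + 273.15 = 329.15 K.
η_rev = 1 − T_C/T_H = 1 − 329.15/830.37 = 0.6036.
Q_H = W/η = 54.7/0.6036 = 90.62 kJ.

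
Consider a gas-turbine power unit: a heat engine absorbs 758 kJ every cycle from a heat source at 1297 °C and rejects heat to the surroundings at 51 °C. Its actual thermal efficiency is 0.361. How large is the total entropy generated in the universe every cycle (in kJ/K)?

T_H = 1297 °C → 1297 + 273.15 = 1570.15 K.
T_C = 51 °C → 51 + 273.15 = 324.15 K.
W = η·Q_H = 0.361 × 758 = 273.6 kJ, so Q_C = Q_H − W = 484.4 kJ.
The hot reservoir loses entropy Q_H/T_H = 758/1570.15 = 0.4828 kJ/K; the cold reservoir gains Q_C/T_C = 484.4/324.15 = 1.494 kJ/K.
ΔS_univ = −Q_H/T_H + Q_C/T_C = 1.01 kJ/K (> 0, since η = 0.361 < η_Carnot = 0.794).

ΔS_univ ≈ 1.01 kJ/K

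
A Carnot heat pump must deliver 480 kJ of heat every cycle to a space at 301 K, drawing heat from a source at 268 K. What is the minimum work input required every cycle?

W_in ≈ 52.62 kJ

For a reversible heat pump, COP_HP = T_H/(T_H − T_C) = 301.00/33.00 = 9.1212.
W = Q_H/COP_HP = 480/9.1212 = 52.62 kJ.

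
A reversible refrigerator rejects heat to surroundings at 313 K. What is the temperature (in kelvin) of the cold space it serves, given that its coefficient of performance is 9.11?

T_C ≈ 282 K

COP_R = T_C/(T_H − T_C) ⇒ T_C = T_H·COP_R/(1 + COP_R) = 313.00 × 9.11/(1 + 9.11) = 282 K.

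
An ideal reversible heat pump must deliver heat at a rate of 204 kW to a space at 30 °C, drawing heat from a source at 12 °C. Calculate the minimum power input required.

T_H = 30 °C → 30 + 273.15 = 303.15 K.
T_C = 12 °C → 12 + 273.15 = 285.15 K.
COP_HP = T_H/(T_H − T_C) = 303.15/18.00 = 16.8417.
W = Q_H/COP_HP = 204/16.8417 = 12.1 kW.

Ẇ_in ≈ 12.1 kW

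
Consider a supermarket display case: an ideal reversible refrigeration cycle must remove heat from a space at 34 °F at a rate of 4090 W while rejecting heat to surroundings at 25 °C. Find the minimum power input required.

Ẇ_in ≈ 356.3 W

T_H = 25 °C → 25 + 273.15 = 298.15 K.
T_C = 34 °F → (34 − 32) × 5/9 = 1.11 °C = 274.26 K.
Carnot COP: COP_R = T_C/(T_H − T_C) = 274.26/23.89 = 11.4807.
W = Q_C/COP_R = 4090/11.4807 = 356.3 W.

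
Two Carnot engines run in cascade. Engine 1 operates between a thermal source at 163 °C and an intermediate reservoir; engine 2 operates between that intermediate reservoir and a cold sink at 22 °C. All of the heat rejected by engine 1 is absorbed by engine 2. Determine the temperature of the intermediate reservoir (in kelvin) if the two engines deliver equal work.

T_H = 163 °C → 163 + 273.15 = 436.15 K.
T_C = 22 °C → 22 + 273.15 = 295.15 K.
For reversible stages Q_m = Q_H·(T_m/T_H). Setting W₁ = Q_H(1 − T_m/T_H) equal to W₂ = Q_m(1 − T_C/T_m) = Q_H·(T_m − T_C)/T_H gives T_H − T_m = T_m − T_C, so T_m = (T_H + T_C)/2 = (436.15 + 295.15)/2 = 366 K.

T_m ≈ 366 K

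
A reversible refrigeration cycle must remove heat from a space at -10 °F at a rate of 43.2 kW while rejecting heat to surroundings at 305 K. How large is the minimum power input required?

Ẇ_in ≈ 9.543 kW

T_C = -10 °F → (-10 − 32) × 5/9 = -23.33 °C = 249.82 K.
COP_R = T_C/(T_H − T_C) = 249.82/55.18 = 4.5270.
W = Q_C/COP_R = 43.2/4.5270 = 9.543 kW.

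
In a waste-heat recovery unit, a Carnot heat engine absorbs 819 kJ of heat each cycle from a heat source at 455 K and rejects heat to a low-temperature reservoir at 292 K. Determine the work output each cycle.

W ≈ 293.4 kJ

For a reversible engine, η = 1 − T_C/T_H = 1 − 292.00/455.00 = 0.3582.
W = η·Q_H = 0.3582 × 819 = 293.4 kJ.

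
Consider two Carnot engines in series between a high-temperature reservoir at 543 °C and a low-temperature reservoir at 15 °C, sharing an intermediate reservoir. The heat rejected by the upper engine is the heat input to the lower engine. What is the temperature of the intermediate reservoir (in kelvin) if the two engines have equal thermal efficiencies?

T_m ≈ 485 K

T_H = 543 °C → 543 + 273.15 = 816.15 K.
T_C = 15 °C → 15 + 273.15 = 288.15 K.
Equal efficiencies require 1 − T_m/T_H = 1 − T_C/T_m, i.e. T_m/T_H = T_C/T_m, so T_m = √(T_H·T_C) = √(816.15 × 288.15) = 485 K.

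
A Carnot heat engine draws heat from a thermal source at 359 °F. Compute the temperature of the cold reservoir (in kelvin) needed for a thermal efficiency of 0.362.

T_C ≈ 290 K

T_H = 359 °F → (359 − 32) × 5/9 = 181.67 °C = 454.82 K.
From η = 1 − T_C/T_H, T_C = T_H·(1 − η) = 454.82 × (1 − 0.362) = 290 K.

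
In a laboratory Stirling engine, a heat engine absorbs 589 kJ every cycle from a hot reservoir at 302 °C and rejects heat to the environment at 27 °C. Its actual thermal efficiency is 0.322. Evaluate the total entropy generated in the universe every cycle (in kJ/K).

ΔS_univ ≈ 0.3064 kJ/K

T_H = 302 °C → 302 + 273.15 = 575.15 K.
T_C = 27 °C → 27 + 273.15 = 300.15 K.
W = η·Q_H = 0.322 × 589 = 189.7 kJ, so Q_C = Q_H − W = 399.3 kJ.
Reservoir entropy changes: ΔS_H = −Q_H/T_H = −589/575.15 = -1.024 kJ/K and ΔS_C = +Q_C/T_C = 399.3/300.15 = 1.330 kJ/K.
ΔS_univ = −Q_H/T_H + Q_C/T_C = 0.3064 kJ/K (> 0, since η = 0.322 < η_Carnot = 0.478).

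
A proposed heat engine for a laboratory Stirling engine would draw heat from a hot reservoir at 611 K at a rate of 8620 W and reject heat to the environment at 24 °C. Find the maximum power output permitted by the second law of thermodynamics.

T_C = 24 °C → 24 + 273.15 = 297.15 K.
By the Carnot theorem, η_max = 1 − T_C/T_H = 1 − 297.15/611.00 = 0.5137.
W_max = η_max · Q_H = 0.5137 × 8620 = 4428 W.

Ẇ_max ≈ 4428 W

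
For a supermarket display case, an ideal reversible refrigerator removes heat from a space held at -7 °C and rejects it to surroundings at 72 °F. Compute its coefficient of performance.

COP_R ≈ 9.11

T_H = 72 °F → (72 − 32) × 5/9 = 22.22 °C = 295.37 K.
T_C = -7 °C → -7 + 273.15 = 266.15 K.
For a reversible refrigerator, COP_R = T_C/(T_H − T_C) = 266.15/(295.37 − 266.15) = 9.11.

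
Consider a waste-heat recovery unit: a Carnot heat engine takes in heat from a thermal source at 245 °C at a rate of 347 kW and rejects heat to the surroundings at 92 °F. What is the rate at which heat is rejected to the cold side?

Q̇_C ≈ 205 kW

T_H = 245 °C → 245 + 273.15 = 518.15 K.
T_C = 92 °F → (92 − 32) × 5/9 = 33.33 °C = 306.48 K.
η_rev = 1 − T_C/T_H = 1 − 306.48/518.15 = 0.4085.
For a reversible cycle Q_C/Q_H = T_C/T_H, so Q_C = 347 × 306.48/518.15 = 205 kW.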